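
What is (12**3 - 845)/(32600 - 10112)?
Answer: 883/22488 ≈ 0.039265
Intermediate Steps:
(12**3 - 845)/(32600 - 10112) = (1728 - 845)/22488 = 883*(1/22488) = 883/22488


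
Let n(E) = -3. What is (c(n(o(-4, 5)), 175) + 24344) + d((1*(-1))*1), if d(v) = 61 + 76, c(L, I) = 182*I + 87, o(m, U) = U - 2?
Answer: 56418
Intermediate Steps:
o(m, U) = -2 + U
c(L, I) = 87 + 182*I
d(v) = 137
(c(n(o(-4, 5)), 175) + 24344) + d((1*(-1))*1) = ((87 + 182*175) + 24344) + 137 = ((87 + 31850) + 24344) + 137 = (31937 + 24344) + 137 = 56281 + 137 = 56418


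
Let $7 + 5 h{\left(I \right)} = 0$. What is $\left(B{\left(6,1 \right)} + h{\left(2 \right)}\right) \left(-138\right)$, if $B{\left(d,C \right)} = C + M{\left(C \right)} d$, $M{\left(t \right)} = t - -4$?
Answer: $- \frac{20424}{5} \approx -4084.8$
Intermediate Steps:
$M{\left(t \right)} = 4 + t$ ($M{\left(t \right)} = t + 4 = 4 + t$)
$h{\left(I \right)} = - \frac{7}{5}$ ($h{\left(I \right)} = - \frac{7}{5} + \frac{1}{5} \cdot 0 = - \frac{7}{5} + 0 = - \frac{7}{5}$)
$B{\left(d,C \right)} = C + d \left(4 + C\right)$ ($B{\left(d,C \right)} = C + \left(4 + C\right) d = C + d \left(4 + C\right)$)
$\left(B{\left(6,1 \right)} + h{\left(2 \right)}\right) \left(-138\right) = \left(\left(1 + 6 \left(4 + 1\right)\right) - \frac{7}{5}\right) \left(-138\right) = \left(\left(1 + 6 \cdot 5\right) - \frac{7}{5}\right) \left(-138\right) = \left(\left(1 + 30\right) - \frac{7}{5}\right) \left(-138\right) = \left(31 - \frac{7}{5}\right) \left(-138\right) = \frac{148}{5} \left(-138\right) = - \frac{20424}{5}$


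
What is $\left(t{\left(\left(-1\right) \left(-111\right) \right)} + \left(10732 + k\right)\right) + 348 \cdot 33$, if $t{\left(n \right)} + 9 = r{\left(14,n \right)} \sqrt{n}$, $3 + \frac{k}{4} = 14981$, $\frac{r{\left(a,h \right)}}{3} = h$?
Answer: $82119 + 333 \sqrt{111} \approx 85627.0$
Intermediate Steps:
$r{\left(a,h \right)} = 3 h$
$k = 59912$ ($k = -12 + 4 \cdot 14981 = -12 + 59924 = 59912$)
$t{\left(n \right)} = -9 + 3 n^{\frac{3}{2}}$ ($t{\left(n \right)} = -9 + 3 n \sqrt{n} = -9 + 3 n^{\frac{3}{2}}$)
$\left(t{\left(\left(-1\right) \left(-111\right) \right)} + \left(10732 + k\right)\right) + 348 \cdot 33 = \left(\left(-9 + 3 \left(\left(-1\right) \left(-111\right)\right)^{\frac{3}{2}}\right) + \left(10732 + 59912\right)\right) + 348 \cdot 33 = \left(\left(-9 + 3 \cdot 111^{\frac{3}{2}}\right) + 70644\right) + 11484 = \left(\left(-9 + 3 \cdot 111 \sqrt{111}\right) + 70644\right) + 11484 = \left(\left(-9 + 333 \sqrt{111}\right) + 70644\right) + 11484 = \left(70635 + 333 \sqrt{111}\right) + 11484 = 82119 + 333 \sqrt{111}$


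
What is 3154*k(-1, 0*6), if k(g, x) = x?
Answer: 0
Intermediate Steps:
3154*k(-1, 0*6) = 3154*(0*6) = 3154*0 = 0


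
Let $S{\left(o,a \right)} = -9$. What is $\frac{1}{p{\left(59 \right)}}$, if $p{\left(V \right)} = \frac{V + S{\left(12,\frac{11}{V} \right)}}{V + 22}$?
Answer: $\frac{81}{50} \approx 1.62$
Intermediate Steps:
$p{\left(V \right)} = \frac{-9 + V}{22 + V}$ ($p{\left(V \right)} = \frac{V - 9}{V + 22} = \frac{-9 + V}{22 + V}$)
$\frac{1}{p{\left(59 \right)}} = \frac{1}{\frac{1}{22 + 59} \left(-9 + 59\right)} = \frac{1}{\frac{1}{81} \cdot 50} = \frac{1}{\frac{50}{81}} = \frac{81}{50}$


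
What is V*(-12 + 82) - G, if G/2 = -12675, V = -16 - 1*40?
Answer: 21430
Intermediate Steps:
V = -56 (V = -16 - 40 = -56)
G = -25350 (G = 2*(-12675) = -25350)
V*(-12 + 82) - G = -56*(-12 + 82) - 1*(-25350) = -56*70 + 25350 = -3920 + 25350 = 21430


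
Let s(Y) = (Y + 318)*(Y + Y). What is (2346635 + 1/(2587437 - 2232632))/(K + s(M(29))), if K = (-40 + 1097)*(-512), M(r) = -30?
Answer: -104074728897/24768227440 ≈ -4.2019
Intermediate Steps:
K = -541184 (K = 1057*(-512) = -541184)
s(Y) = 2*Y*(318 + Y) (s(Y) = (318 + Y)*(2*Y) = 2*Y*(318 + Y))
(2346635 + 1/(2587437 - 2232632))/(K + s(M(29))) = (2346635 + 1/(2587437 - 2232632))/(-541184 + 2*(-30)*(318 - 30)) = (2346635 + 1/354805)/(-541184 + 2*(-30)*288) = (2346635 + 1/354805)/(-541184 - 17280) = (832597831176/354805)/(-558464) = (832597831176/354805)*(-1/558464) = -104074728897/24768227440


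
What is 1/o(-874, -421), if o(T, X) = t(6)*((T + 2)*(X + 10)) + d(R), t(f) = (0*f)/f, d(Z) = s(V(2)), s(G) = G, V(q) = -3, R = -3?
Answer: -1/3 ≈ -0.33333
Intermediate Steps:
d(Z) = -3
t(f) = 0 (t(f) = 0/f = 0)
o(T, X) = -3 (o(T, X) = 0*((T + 2)*(X + 10)) - 3 = 0*((2 + T)*(10 + X)) - 3 = 0 - 3 = -3)
1/o(-874, -421) = 1/(-3) = -1/3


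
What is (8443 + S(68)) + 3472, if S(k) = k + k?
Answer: 12051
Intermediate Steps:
S(k) = 2*k
(8443 + S(68)) + 3472 = (8443 + 2*68) + 3472 = (8443 + 136) + 3472 = 8579 + 3472 = 12051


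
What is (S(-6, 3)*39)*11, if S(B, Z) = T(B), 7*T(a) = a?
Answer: -2574/7 ≈ -367.71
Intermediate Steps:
T(a) = a/7
S(B, Z) = B/7
(S(-6, 3)*39)*11 = (((⅐)*(-6))*39)*11 = -6/7*39*11 = -234/7*11 = -2574/7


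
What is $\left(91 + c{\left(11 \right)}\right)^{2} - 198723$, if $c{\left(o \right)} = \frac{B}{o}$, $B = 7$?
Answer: $- \frac{23029419}{121} \approx -1.9033 \cdot 10^{5}$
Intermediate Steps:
$c{\left(o \right)} = \frac{7}{o}$
$\left(91 + c{\left(11 \right)}\right)^{2} - 198723 = \left(91 + \frac{7}{11}\right)^{2} - 198723 = \left(\frac{1008}{11}\right)^{2} - 198723 = \frac{1016064}{121} - 198723 = - \frac{23029419}{121}$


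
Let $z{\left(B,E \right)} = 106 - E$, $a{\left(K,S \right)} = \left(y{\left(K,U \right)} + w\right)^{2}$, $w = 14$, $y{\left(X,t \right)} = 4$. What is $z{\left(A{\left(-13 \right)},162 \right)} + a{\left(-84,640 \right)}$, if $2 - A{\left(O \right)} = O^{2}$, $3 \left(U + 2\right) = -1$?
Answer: $268$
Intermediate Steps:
$U = - \frac{7}{3}$ ($U = -2 + \frac{1}{3} \left(-1\right) = -2 - \frac{1}{3} = - \frac{7}{3} \approx -2.3333$)
$a{\left(K,S \right)} = 324$ ($a{\left(K,S \right)} = \left(4 + 14\right)^{2} = 18^{2} = 324$)
$A{\left(O \right)} = 2 - O^{2}$
$z{\left(A{\left(-13 \right)},162 \right)} + a{\left(-84,640 \right)} = \left(106 - 162\right) + 324 = -56 + 324 = 268$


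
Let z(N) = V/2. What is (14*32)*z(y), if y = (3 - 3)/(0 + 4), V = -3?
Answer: -672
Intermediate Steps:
y = 0 (y = 0/4 = 0*(1/4) = 0)
z(N) = -3/2
(14*32)*z(y) = (14*32)*(-3/2) = 448*(-3/2) = -672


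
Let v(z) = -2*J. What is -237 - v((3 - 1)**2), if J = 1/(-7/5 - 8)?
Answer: -11149/47 ≈ -237.21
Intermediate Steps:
J = -5/47 (J = 1/(-7*1/5 - 8) = 1/(-7/5 - 8) = 1/(-47/5) = -5/47 ≈ -0.10638)
v(z) = 10/47 (v(z) = -2*(-5/47) = 10/47)
-237 - v((3 - 1)**2) = -237 - 1*10/47 = -237 - 10/47 = -11149/47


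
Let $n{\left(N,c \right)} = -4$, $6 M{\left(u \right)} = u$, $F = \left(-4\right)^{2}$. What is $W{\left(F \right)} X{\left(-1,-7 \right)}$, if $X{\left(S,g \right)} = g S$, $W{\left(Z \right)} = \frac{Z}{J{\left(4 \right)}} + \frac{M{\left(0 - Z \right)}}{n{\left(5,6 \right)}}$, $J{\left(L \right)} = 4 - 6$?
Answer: $- \frac{154}{3} \approx -51.333$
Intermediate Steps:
$F = 16$
$M{\left(u \right)} = \frac{u}{6}$
$J{\left(L \right)} = -2$ ($J{\left(L \right)} = 4 - 6 = -2$)
$W{\left(Z \right)} = - \frac{11 Z}{24}$ ($W{\left(Z \right)} = \frac{Z}{-2} + \frac{\frac{1}{6} \left(0 - Z\right)}{-4} = Z \left(- \frac{1}{2}\right) + \frac{\left(-1\right) Z}{6} \left(- \frac{1}{4}\right) = - \frac{Z}{2} + - \frac{Z}{6} \left(- \frac{1}{4}\right) = - \frac{Z}{2} + \frac{Z}{24} = - \frac{11 Z}{24}$)
$X{\left(S,g \right)} = S g$
$W{\left(F \right)} X{\left(-1,-7 \right)} = \left(- \frac{11}{24}\right) 16 \left(\left(-1\right) \left(-7\right)\right) = \left(- \frac{22}{3}\right) 7 = - \frac{154}{3}$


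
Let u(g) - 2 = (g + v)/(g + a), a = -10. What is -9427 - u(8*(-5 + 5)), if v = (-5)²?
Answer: -18853/2 ≈ -9426.5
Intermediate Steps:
v = 25
u(g) = 2 + (25 + g)/(-10 + g) (u(g) = 2 + (g + 25)/(g - 10) = 2 + (25 + g)/(-10 + g))
-9427 - u(8*(-5 + 5)) = -9427 - (5 + 3*(8*(-5 + 5)))/(-10 + 8*(-5 + 5)) = -9427 - (5 + 3*(8*0))/(-10 + 8*0) = -9427 - (5 + 3*0)/(-10 + 0) = -9427 - (5 + 0)/(-10) = -9427 - (-1)*5/10 = -9427 - 1*(-½) = -9427 + ½ = -18853/2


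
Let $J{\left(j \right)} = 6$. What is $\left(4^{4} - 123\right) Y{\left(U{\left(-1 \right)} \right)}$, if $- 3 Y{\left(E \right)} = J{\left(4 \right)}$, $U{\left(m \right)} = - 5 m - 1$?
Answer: $-266$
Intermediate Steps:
$U{\left(m \right)} = -1 - 5 m$
$Y{\left(E \right)} = -2$ ($Y{\left(E \right)} = \left(- \frac{1}{3}\right) 6 = -2$)
$\left(4^{4} - 123\right) Y{\left(U{\left(-1 \right)} \right)} = \left(4^{4} - 123\right) \left(-2\right) = \left(256 - 123\right) \left(-2\right) = 133 \left(-2\right) = -266$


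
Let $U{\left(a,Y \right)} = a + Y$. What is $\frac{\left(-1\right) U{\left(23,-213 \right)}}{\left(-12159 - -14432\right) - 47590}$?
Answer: $- \frac{190}{45317} \approx -0.0041927$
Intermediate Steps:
$U{\left(a,Y \right)} = Y + a$
$\frac{\left(-1\right) U{\left(23,-213 \right)}}{\left(-12159 - -14432\right) - 47590} = \frac{\left(-1\right) \left(-213 + 23\right)}{\left(-12159 - -14432\right) - 47590} = \frac{\left(-1\right) \left(-190\right)}{\left(-12159 + 14432\right) - 47590} = \frac{190}{2273 - 47590} = \frac{190}{-45317} = 190 \left(- \frac{1}{45317}\right) = - \frac{190}{45317}$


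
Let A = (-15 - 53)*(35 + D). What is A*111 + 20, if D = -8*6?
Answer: 98144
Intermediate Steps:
D = -48
A = 884 (A = (-15 - 53)*(35 - 48) = -68*(-13) = 884)
A*111 + 20 = 884*111 + 20 = 98124 + 20 = 98144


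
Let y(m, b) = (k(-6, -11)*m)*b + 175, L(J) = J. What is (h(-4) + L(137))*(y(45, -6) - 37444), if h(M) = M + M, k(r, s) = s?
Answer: -4424571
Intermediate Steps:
h(M) = 2*M
y(m, b) = 175 - 11*b*m (y(m, b) = (-11*m)*b + 175 = -11*b*m + 175 = 175 - 11*b*m)
(h(-4) + L(137))*(y(45, -6) - 37444) = (2*(-4) + 137)*((175 - 11*(-6)*45) - 37444) = (-8 + 137)*((175 + 2970) - 37444) = 129*(3145 - 37444) = 129*(-34299) = -4424571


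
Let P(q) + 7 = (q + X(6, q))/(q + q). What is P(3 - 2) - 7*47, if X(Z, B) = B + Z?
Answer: -332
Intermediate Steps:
P(q) = -7 + (6 + 2*q)/(2*q) (P(q) = -7 + (q + (q + 6))/(q + q) = -7 + (q + (6 + q))/((2*q)) = -7 + (6 + 2*q)*(1/(2*q)) = -7 + (6 + 2*q)/(2*q))
P(3 - 2) - 7*47 = (-6 + 3/(3 - 2)) - 7*47 = (-6 + 3/1) - 329 = (-6 + 3*1) - 329 = (-6 + 3) - 329 = -3 - 329 = -332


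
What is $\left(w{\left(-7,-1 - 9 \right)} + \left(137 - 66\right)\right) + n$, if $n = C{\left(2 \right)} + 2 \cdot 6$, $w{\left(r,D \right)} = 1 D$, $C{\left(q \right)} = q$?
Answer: $75$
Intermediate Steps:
$w{\left(r,D \right)} = D$
$n = 14$ ($n = 2 + 2 \cdot 6 = 2 + 12 = 14$)
$\left(w{\left(-7,-1 - 9 \right)} + \left(137 - 66\right)\right) + n = \left(\left(-1 - 9\right) + \left(137 - 66\right)\right) + 14 = \left(\left(-1 - 9\right) + 71\right) + 14 = \left(-10 + 71\right) + 14 = 61 + 14 = 75$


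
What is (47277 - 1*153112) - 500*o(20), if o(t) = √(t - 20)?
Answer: -105835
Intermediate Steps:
o(t) = √(-20 + t)
(47277 - 1*153112) - 500*o(20) = (47277 - 1*153112) - 500*√(-20 + 20) = (47277 - 153112) - 500*√0 = -105835 - 500*0 = -105835 + 0 = -105835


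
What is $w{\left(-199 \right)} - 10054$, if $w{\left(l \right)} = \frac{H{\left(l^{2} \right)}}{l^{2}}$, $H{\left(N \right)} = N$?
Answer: $-10053$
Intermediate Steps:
$w{\left(l \right)} = 1$ ($w{\left(l \right)} = \frac{l^{2}}{l^{2}} = 1$)
$w{\left(-199 \right)} - 10054 = 1 - 10054 = -10053$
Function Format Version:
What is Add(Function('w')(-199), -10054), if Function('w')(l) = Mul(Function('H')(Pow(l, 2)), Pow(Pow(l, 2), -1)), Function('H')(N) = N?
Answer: -10053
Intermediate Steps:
Function('w')(l) = 1 (Function('w')(l) = Mul(Pow(l, 2), Pow(Pow(l, 2), -1)) = Mul(Pow(l, 2), Pow(l, -2)) = 1)
Add(Function('w')(-199), -10054) = Add(1, -10054) = -10053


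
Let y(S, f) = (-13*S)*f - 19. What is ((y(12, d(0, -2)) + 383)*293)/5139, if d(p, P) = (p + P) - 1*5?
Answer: 426608/5139 ≈ 83.014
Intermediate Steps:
d(p, P) = -5 + P + p (d(p, P) = (P + p) - 5 = -5 + P + p)
y(S, f) = -19 - 13*S*f (y(S, f) = -13*S*f - 19 = -19 - 13*S*f)
((y(12, d(0, -2)) + 383)*293)/5139 = (((-19 - 13*12*(-5 - 2 + 0)) + 383)*293)/5139 = (((-19 - 13*12*(-7)) + 383)*293)*(1/5139) = (((-19 + 1092) + 383)*293)*(1/5139) = ((1073 + 383)*293)*(1/5139) = (1456*293)*(1/5139) = 426608*(1/5139) = 426608/5139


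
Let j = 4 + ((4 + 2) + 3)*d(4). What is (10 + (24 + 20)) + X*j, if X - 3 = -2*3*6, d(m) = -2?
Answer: 516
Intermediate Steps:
X = -33 (X = 3 - 2*3*6 = 3 - 6*6 = 3 - 36 = -33)
j = -14 (j = 4 + ((4 + 2) + 3)*(-2) = 4 + (6 + 3)*(-2) = 4 + 9*(-2) = 4 - 18 = -14)
(10 + (24 + 20)) + X*j = (10 + (24 + 20)) - 33*(-14) = (10 + 44) + 462 = 54 + 462 = 516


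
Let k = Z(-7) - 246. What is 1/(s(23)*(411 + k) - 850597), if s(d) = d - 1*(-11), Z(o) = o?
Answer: -1/845225 ≈ -1.1831e-6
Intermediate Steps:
s(d) = 11 + d (s(d) = d + 11 = 11 + d)
k = -253 (k = -7 - 246 = -253)
1/(s(23)*(411 + k) - 850597) = 1/((11 + 23)*(411 - 253) - 850597) = 1/(34*158 - 850597) = 1/(5372 - 850597) = 1/(-845225) = -1/845225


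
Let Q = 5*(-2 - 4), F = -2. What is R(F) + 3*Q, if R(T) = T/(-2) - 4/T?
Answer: -87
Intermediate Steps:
R(T) = -4/T - T/2 (R(T) = T*(-1/2) - 4/T = -T/2 - 4/T = -4/T - T/2)
Q = -30 (Q = 5*(-6) = -30)
R(F) + 3*Q = (-4/(-2) - 1/2*(-2)) + 3*(-30) = (-4*(-1/2) + 1) - 90 = (2 + 1) - 90 = 3 - 90 = -87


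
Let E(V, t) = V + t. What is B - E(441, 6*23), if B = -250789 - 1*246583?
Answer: -497951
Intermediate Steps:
B = -497372 (B = -250789 - 246583 = -497372)
B - E(441, 6*23) = -497372 - (441 + 6*23) = -497372 - (441 + 138) = -497372 - 1*579 = -497372 - 579 = -497951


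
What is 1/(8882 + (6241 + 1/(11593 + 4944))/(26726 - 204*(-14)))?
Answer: 244598767/2172577852203 ≈ 0.00011258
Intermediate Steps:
1/(8882 + (6241 + 1/(11593 + 4944))/(26726 - 204*(-14))) = 1/(8882 + (6241 + 1/16537)/(26726 + 2856)) = 1/(8882 + (6241 + 1/16537)/29582) = 1/(8882 + (103207418/16537)*(1/29582)) = 1/(8882 + 51603709/244598767) = 1/(2172577852203/244598767) = 244598767/2172577852203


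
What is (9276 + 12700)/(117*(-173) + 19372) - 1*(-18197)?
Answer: 15791217/869 ≈ 18172.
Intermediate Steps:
(9276 + 12700)/(117*(-173) + 19372) - 1*(-18197) = 21976/(-20241 + 19372) + 18197 = 21976/(-869) + 18197 = 21976*(-1/869) + 18197 = -21976/869 + 18197 = 15791217/869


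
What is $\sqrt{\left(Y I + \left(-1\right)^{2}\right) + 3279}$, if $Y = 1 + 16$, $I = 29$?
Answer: $7 \sqrt{77} \approx 61.425$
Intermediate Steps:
$Y = 17$
$\sqrt{\left(Y I + \left(-1\right)^{2}\right) + 3279} = \sqrt{\left(17 \cdot 29 + \left(-1\right)^{2}\right) + 3279} = \sqrt{\left(493 + 1\right) + 3279} = \sqrt{494 + 3279} = \sqrt{3773} = 7 \sqrt{77}$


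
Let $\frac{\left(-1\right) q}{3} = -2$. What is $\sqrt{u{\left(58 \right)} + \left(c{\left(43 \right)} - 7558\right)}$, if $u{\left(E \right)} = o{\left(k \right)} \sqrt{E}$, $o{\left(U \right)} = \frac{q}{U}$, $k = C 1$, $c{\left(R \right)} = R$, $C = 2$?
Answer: $\sqrt{-7515 + 3 \sqrt{58}} \approx 86.557 i$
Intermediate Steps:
$q = 6$ ($q = \left(-3\right) \left(-2\right) = 6$)
$k = 2$ ($k = 2 \cdot 1 = 2$)
$o{\left(U \right)} = \frac{6}{U}$
$u{\left(E \right)} = 3 \sqrt{E}$ ($u{\left(E \right)} = \frac{6}{2} \sqrt{E} = 6 \cdot \frac{1}{2} \sqrt{E} = 3 \sqrt{E}$)
$\sqrt{u{\left(58 \right)} + \left(c{\left(43 \right)} - 7558\right)} = \sqrt{3 \sqrt{58} + \left(43 - 7558\right)} = \sqrt{3 \sqrt{58} - 7515} = \sqrt{-7515 + 3 \sqrt{58}}$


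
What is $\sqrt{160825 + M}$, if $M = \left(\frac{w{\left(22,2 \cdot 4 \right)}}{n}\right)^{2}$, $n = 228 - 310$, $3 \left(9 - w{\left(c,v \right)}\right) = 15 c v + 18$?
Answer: $\frac{\sqrt{1082156429}}{82} \approx 401.17$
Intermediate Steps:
$w{\left(c,v \right)} = 3 - 5 c v$ ($w{\left(c,v \right)} = 9 - \frac{15 c v + 18}{3} = 9 - \frac{18 + 15 c v}{3} = 9 - \left(6 + 5 c v\right) = 3 - 5 c v$)
$n = -82$ ($n = 228 - 310 = -82$)
$M = \frac{769129}{6724}$ ($M = \left(\frac{3 - 110 \cdot 2 \cdot 4}{-82}\right)^{2} = \left(\left(3 - 110 \cdot 8\right) \left(- \frac{1}{82}\right)\right)^{2} = \left(\left(3 - 880\right) \left(- \frac{1}{82}\right)\right)^{2} = \left(\left(-877\right) \left(- \frac{1}{82}\right)\right)^{2} = \left(\frac{877}{82}\right)^{2} = \frac{769129}{6724} \approx 114.39$)
$\sqrt{160825 + M} = \sqrt{160825 + \frac{769129}{6724}} = \sqrt{\frac{1082156429}{6724}} = \frac{\sqrt{1082156429}}{82}$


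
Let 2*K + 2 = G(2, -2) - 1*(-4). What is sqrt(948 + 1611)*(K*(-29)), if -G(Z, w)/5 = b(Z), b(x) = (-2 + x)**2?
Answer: -29*sqrt(2559) ≈ -1467.0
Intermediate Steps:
G(Z, w) = -5*(-2 + Z)**2
K = 1 (K = -1 + (-5*(-2 + 2)**2 - 1*(-4))/2 = -1 + (-5*0**2 + 4)/2 = -1 + (-5*0 + 4)/2 = -1 + (0 + 4)/2 = -1 + (1/2)*4 = -1 + 2 = 1)
sqrt(948 + 1611)*(K*(-29)) = sqrt(948 + 1611)*(1*(-29)) = sqrt(2559)*(-29) = -29*sqrt(2559)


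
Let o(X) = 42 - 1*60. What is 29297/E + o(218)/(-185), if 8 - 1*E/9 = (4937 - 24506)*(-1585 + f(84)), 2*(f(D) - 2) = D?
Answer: 4879823057/50209441965 ≈ 0.097189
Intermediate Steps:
f(D) = 2 + D/2
E = -271402389 (E = 72 - 9*(4937 - 24506)*(-1585 + (2 + (½)*84)) = 72 - (-176121)*(-1585 + (2 + 42)) = 72 - (-176121)*(-1585 + 44) = 72 - (-176121)*(-1541) = 72 - 9*30155829 = 72 - 271402461 = -271402389)
o(X) = -18 (o(X) = 42 - 60 = -18)
29297/E + o(218)/(-185) = 29297/(-271402389) - 18/(-185) = 29297*(-1/271402389) - 18*(-1/185) = -29297/271402389 + 18/185 = 4879823057/50209441965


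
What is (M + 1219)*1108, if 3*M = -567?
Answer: 1141240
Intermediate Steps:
M = -189 (M = (1/3)*(-567) = -189)
(M + 1219)*1108 = (-189 + 1219)*1108 = 1030*1108 = 1141240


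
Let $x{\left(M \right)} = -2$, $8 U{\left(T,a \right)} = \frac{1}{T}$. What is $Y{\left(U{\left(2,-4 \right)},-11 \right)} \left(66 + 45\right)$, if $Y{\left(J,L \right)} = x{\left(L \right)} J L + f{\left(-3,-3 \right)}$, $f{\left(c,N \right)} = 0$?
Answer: $\frac{1221}{8} \approx 152.63$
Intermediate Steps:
$U{\left(T,a \right)} = \frac{1}{8 T}$
$Y{\left(J,L \right)} = - 2 J L$ ($Y{\left(J,L \right)} = - 2 J L + 0 = - 2 J L$)
$Y{\left(U{\left(2,-4 \right)},-11 \right)} \left(66 + 45\right) = \left(-2\right) \frac{1}{8 \cdot 2} \left(-11\right) \left(66 + 45\right) = \left(-2\right) \frac{1}{8} \cdot \frac{1}{2} \left(-11\right) 111 = \left(-2\right) \frac{1}{16} \left(-11\right) 111 = \frac{11}{8} \cdot 111 = \frac{1221}{8}$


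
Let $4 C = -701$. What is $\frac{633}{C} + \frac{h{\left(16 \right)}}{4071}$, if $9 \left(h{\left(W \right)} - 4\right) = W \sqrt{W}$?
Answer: $- \frac{92699848}{25683939} \approx -3.6093$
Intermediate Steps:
$C = - \frac{701}{4}$ ($C = \frac{1}{4} \left(-701\right) = - \frac{701}{4} \approx -175.25$)
$h{\left(W \right)} = 4 + \frac{W^{\frac{3}{2}}}{9}$ ($h{\left(W \right)} = 4 + \frac{W \sqrt{W}}{9} = 4 + \frac{W^{\frac{3}{2}}}{9}$)
$\frac{633}{C} + \frac{h{\left(16 \right)}}{4071} = \frac{633}{- \frac{701}{4}} + \frac{4 + \frac{16^{\frac{3}{2}}}{9}}{4071} = 633 \left(- \frac{4}{701}\right) + \left(4 + \frac{1}{9} \cdot 64\right) \frac{1}{4071} = - \frac{2532}{701} + \left(4 + \frac{64}{9}\right) \frac{1}{4071} = - \frac{2532}{701} + \frac{100}{9} \cdot \frac{1}{4071} = - \frac{2532}{701} + \frac{100}{36639} = - \frac{92699848}{25683939}$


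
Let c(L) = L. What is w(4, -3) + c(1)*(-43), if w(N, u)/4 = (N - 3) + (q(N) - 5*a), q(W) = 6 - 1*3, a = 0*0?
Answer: -27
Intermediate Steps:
a = 0
q(W) = 3 (q(W) = 6 - 3 = 3)
w(N, u) = 4*N (w(N, u) = 4*((N - 3) + (3 - 5*0)) = 4*((-3 + N) + (3 + 0)) = 4*((-3 + N) + 3) = 4*N)
w(4, -3) + c(1)*(-43) = 4*4 + 1*(-43) = 16 - 43 = -27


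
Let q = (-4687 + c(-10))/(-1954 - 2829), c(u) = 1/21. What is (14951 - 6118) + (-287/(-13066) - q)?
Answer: 11591068099279/1312388238 ≈ 8832.0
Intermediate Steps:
c(u) = 1/21
q = 98426/100443 (q = (-4687 + 1/21)/(-1954 - 2829) = -98426/21/(-4783) = -98426/21*(-1/4783) = 98426/100443 ≈ 0.97992)
(14951 - 6118) + (-287/(-13066) - q) = (14951 - 6118) + (-287/(-13066) - 1*98426/100443) = 8833 + (-287*(-1/13066) - 98426/100443) = 8833 + (287/13066 - 98426/100443) = 8833 - 1257206975/1312388238 = 11591068099279/1312388238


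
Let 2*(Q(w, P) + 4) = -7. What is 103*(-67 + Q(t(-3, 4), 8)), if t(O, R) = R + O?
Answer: -15347/2 ≈ -7673.5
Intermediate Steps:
t(O, R) = O + R
Q(w, P) = -15/2 (Q(w, P) = -4 + (1/2)*(-7) = -4 - 7/2 = -15/2)
103*(-67 + Q(t(-3, 4), 8)) = 103*(-67 - 15/2) = 103*(-149/2) = -15347/2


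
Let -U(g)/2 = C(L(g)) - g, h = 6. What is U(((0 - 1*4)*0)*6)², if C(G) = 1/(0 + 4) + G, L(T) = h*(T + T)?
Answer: ¼ ≈ 0.25000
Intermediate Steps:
L(T) = 12*T (L(T) = 6*(T + T) = 6*(2*T) = 12*T)
C(G) = ¼ + G (C(G) = 1/4 + G = ¼ + G)
U(g) = -½ - 22*g (U(g) = -2*((¼ + 12*g) - g) = -2*(¼ + 11*g) = -½ - 22*g)
U(((0 - 1*4)*0)*6)² = (-½ - 22*(0 - 1*4)*0*6)² = (-½ - 22*(0 - 4)*0*6)² = (-½ - 22*(-4*0)*6)² = (-½ - 0*6)² = (-½ - 22*0)² = (-½ + 0)² = (-½)² = ¼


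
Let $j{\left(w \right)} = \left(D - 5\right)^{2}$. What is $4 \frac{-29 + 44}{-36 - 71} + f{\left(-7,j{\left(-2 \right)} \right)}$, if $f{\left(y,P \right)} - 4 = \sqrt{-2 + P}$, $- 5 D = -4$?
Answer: $\frac{368}{107} + \frac{\sqrt{391}}{5} \approx 7.394$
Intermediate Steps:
$D = \frac{4}{5}$ ($D = \left(- \frac{1}{5}\right) \left(-4\right) = \frac{4}{5} \approx 0.8$)
$j{\left(w \right)} = \frac{441}{25}$ ($j{\left(w \right)} = \left(\frac{4}{5} - 5\right)^{2} = \left(- \frac{21}{5}\right)^{2} = \frac{441}{25}$)
$f{\left(y,P \right)} = 4 + \sqrt{-2 + P}$
$4 \frac{-29 + 44}{-36 - 71} + f{\left(-7,j{\left(-2 \right)} \right)} = 4 \frac{-29 + 44}{-36 - 71} + \left(4 + \sqrt{-2 + \frac{441}{25}}\right) = 4 \frac{15}{-107} + \left(4 + \sqrt{\frac{391}{25}}\right) = 4 \cdot 15 \left(- \frac{1}{107}\right) + \left(4 + \frac{\sqrt{391}}{5}\right) = 4 \left(- \frac{15}{107}\right) + \left(4 + \frac{\sqrt{391}}{5}\right) = - \frac{60}{107} + \left(4 + \frac{\sqrt{391}}{5}\right) = \frac{368}{107} + \frac{\sqrt{391}}{5}$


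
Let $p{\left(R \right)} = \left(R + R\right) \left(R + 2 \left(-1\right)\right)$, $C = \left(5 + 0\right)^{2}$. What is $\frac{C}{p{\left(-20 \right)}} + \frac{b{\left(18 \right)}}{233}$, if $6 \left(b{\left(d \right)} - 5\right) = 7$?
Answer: $\frac{6751}{123024} \approx 0.054875$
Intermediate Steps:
$b{\left(d \right)} = \frac{37}{6}$ ($b{\left(d \right)} = 5 + \frac{1}{6} \cdot 7 = 5 + \frac{7}{6} = \frac{37}{6}$)
$C = 25$ ($C = 5^{2} = 25$)
$p{\left(R \right)} = 2 R \left(-2 + R\right)$ ($p{\left(R \right)} = 2 R \left(R - 2\right) = 2 R \left(-2 + R\right)$)
$\frac{C}{p{\left(-20 \right)}} + \frac{b{\left(18 \right)}}{233} = \frac{25}{2 \left(-20\right) \left(-2 - 20\right)} + \frac{37}{6 \cdot 233} = \frac{25}{2 \left(-20\right) \left(-22\right)} + \frac{37}{6} \cdot \frac{1}{233} = \frac{25}{880} + \frac{37}{1398} = 25 \cdot \frac{1}{880} + \frac{37}{1398} = \frac{5}{176} + \frac{37}{1398} = \frac{6751}{123024}$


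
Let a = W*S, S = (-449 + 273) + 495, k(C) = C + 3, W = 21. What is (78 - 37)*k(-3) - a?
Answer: -6699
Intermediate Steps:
k(C) = 3 + C
S = 319 (S = -176 + 495 = 319)
a = 6699 (a = 21*319 = 6699)
(78 - 37)*k(-3) - a = (78 - 37)*(3 - 3) - 1*6699 = 41*0 - 6699 = 0 - 6699 = -6699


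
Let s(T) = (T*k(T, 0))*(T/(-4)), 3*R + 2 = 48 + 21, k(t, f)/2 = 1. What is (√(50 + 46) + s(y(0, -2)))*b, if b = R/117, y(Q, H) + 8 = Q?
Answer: -2144/351 + 268*√6/351 ≈ -4.2380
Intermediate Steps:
y(Q, H) = -8 + Q
k(t, f) = 2 (k(t, f) = 2*1 = 2)
R = 67/3 (R = -⅔ + (48 + 21)/3 = -⅔ + (⅓)*69 = -⅔ + 23 = 67/3 ≈ 22.333)
s(T) = -T²/2 (s(T) = (T*2)*(T/(-4)) = (2*T)*(T*(-¼)) = (2*T)*(-T/4) = -T²/2)
b = 67/351 (b = (67/3)/117 = (67/3)*(1/117) = 67/351 ≈ 0.19088)
(√(50 + 46) + s(y(0, -2)))*b = (√(50 + 46) - (-8 + 0)²/2)*(67/351) = (√96 - ½*(-8)²)*(67/351) = (4*√6 - ½*64)*(67/351) = (4*√6 - 32)*(67/351) = (-32 + 4*√6)*(67/351) = -2144/351 + 268*√6/351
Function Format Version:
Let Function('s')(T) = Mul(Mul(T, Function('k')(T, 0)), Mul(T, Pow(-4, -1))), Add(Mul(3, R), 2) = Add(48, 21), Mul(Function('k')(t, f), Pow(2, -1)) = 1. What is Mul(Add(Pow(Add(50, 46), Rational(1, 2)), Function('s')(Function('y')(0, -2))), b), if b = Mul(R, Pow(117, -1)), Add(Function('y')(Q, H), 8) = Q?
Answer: Add(Rational(-2144, 351), Mul(Rational(268, 351), Pow(6, Rational(1, 2)))) ≈ -4.2380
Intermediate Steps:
Function('y')(Q, H) = Add(-8, Q)
Function('k')(t, f) = 2 (Function('k')(t, f) = Mul(2, 1) = 2)
R = Rational(67, 3) (R = Add(Rational(-2, 3), Mul(Rational(1, 3), Add(48, 21))) = Add(Rational(-2, 3), Mul(Rational(1, 3), 69)) = Add(Rational(-2, 3), 23) = Rational(67, 3) ≈ 22.333)
Function('s')(T) = Mul(Rational(-1, 2), Pow(T, 2)) (Function('s')(T) = Mul(Mul(T, 2), Mul(T, Pow(-4, -1))) = Mul(Mul(2, T), Mul(T, Rational(-1, 4))) = Mul(Mul(2, T), Mul(Rational(-1, 4), T)) = Mul(Rational(-1, 2), Pow(T, 2)))
b = Rational(67, 351) (b = Mul(Rational(67, 3), Pow(117, -1)) = Mul(Rational(67, 3), Rational(1, 117)) = Rational(67, 351) ≈ 0.19088)
Mul(Add(Pow(Add(50, 46), Rational(1, 2)), Function('s')(Function('y')(0, -2))), b) = Mul(Add(Pow(Add(50, 46), Rational(1, 2)), Mul(Rational(-1, 2), Pow(Add(-8, 0), 2))), Rational(67, 351)) = Mul(Add(Pow(96, Rational(1, 2)), Mul(Rational(-1, 2), Pow(-8, 2))), Rational(67, 351)) = Mul(Add(Mul(4, Pow(6, Rational(1, 2))), Mul(Rational(-1, 2), 64)), Rational(67, 351)) = Mul(Add(Mul(4, Pow(6, Rational(1, 2))), -32), Rational(67, 351)) = Mul(Add(-32, Mul(4, Pow(6, Rational(1, 2)))), Rational(67, 351)) = Add(Rational(-2144, 351), Mul(Rational(268, 351), Pow(6, Rational(1, 2))))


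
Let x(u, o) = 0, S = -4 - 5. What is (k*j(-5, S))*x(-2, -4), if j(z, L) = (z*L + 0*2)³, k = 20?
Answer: 0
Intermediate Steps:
S = -9
j(z, L) = L³*z³ (j(z, L) = (L*z + 0)³ = (L*z)³ = L³*z³)
(k*j(-5, S))*x(-2, -4) = (20*((-9)³*(-5)³))*0 = (20*(-729*(-125)))*0 = (20*91125)*0 = 1822500*0 = 0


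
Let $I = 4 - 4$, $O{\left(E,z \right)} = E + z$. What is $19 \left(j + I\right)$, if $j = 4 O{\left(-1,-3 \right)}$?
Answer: $-304$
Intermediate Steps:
$I = 0$ ($I = 4 - 4 = 0$)
$j = -16$ ($j = 4 \left(-1 - 3\right) = 4 \left(-4\right) = -16$)
$19 \left(j + I\right) = 19 \left(-16 + 0\right) = 19 \left(-16\right) = -304$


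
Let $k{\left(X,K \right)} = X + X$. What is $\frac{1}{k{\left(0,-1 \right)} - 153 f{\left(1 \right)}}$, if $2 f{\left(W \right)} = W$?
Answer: $- \frac{2}{153} \approx -0.013072$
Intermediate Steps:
$f{\left(W \right)} = \frac{W}{2}$
$k{\left(X,K \right)} = 2 X$
$\frac{1}{k{\left(0,-1 \right)} - 153 f{\left(1 \right)}} = \frac{1}{2 \cdot 0 - 153 \cdot \frac{1}{2} \cdot 1} = \frac{1}{0 - \frac{153}{2}} = \frac{1}{- \frac{153}{2}} = - \frac{2}{153}$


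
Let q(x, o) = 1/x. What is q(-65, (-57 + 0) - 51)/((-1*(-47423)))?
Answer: -1/3082495 ≈ -3.2441e-7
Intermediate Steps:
q(-65, (-57 + 0) - 51)/((-1*(-47423))) = 1/((-65)*((-1*(-47423)))) = -1/65/47423 = -1/65*1/47423 = -1/3082495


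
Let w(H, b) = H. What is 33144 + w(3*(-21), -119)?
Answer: 33081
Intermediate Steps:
33144 + w(3*(-21), -119) = 33144 + 3*(-21) = 33144 - 63 = 33081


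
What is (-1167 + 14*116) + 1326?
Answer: 1783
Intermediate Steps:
(-1167 + 14*116) + 1326 = (-1167 + 1624) + 1326 = 457 + 1326 = 1783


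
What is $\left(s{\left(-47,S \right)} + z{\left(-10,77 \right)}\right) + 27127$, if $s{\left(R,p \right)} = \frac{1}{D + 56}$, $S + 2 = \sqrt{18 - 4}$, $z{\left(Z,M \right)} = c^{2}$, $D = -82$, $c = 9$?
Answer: $\frac{707407}{26} \approx 27208.0$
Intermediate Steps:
$z{\left(Z,M \right)} = 81$ ($z{\left(Z,M \right)} = 9^{2} = 81$)
$S = -2 + \sqrt{14}$ ($S = -2 + \sqrt{18 - 4} = -2 + \sqrt{14} \approx 1.7417$)
$s{\left(R,p \right)} = - \frac{1}{26}$ ($s{\left(R,p \right)} = \frac{1}{-82 + 56} = \frac{1}{-26} = - \frac{1}{26}$)
$\left(s{\left(-47,S \right)} + z{\left(-10,77 \right)}\right) + 27127 = \left(- \frac{1}{26} + 81\right) + 27127 = \frac{2105}{26} + 27127 = \frac{707407}{26}$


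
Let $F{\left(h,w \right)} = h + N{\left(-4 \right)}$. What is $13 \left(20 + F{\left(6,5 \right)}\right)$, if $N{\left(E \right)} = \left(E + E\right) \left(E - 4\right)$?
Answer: $1170$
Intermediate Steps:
$N{\left(E \right)} = 2 E \left(-4 + E\right)$
$F{\left(h,w \right)} = 64 + h$ ($F{\left(h,w \right)} = h + 2 \left(-4\right) \left(-4 - 4\right) = h + 2 \left(-4\right) \left(-8\right) = h + 64 = 64 + h$)
$13 \left(20 + F{\left(6,5 \right)}\right) = 13 \left(20 + \left(64 + 6\right)\right) = 13 \left(20 + 70\right) = 13 \cdot 90 = 1170$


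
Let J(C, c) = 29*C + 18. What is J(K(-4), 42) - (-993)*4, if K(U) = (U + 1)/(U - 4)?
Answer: 32007/8 ≈ 4000.9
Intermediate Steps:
K(U) = (1 + U)/(-4 + U)
J(C, c) = 18 + 29*C
J(K(-4), 42) - (-993)*4 = (18 + 29*((1 - 4)/(-4 - 4))) - (-993)*4 = (18 + 29*(-3/(-8))) - 1*(-3972) = (18 + 29*(-1/8*(-3))) + 3972 = (18 + 29*(3/8)) + 3972 = (18 + 87/8) + 3972 = 231/8 + 3972 = 32007/8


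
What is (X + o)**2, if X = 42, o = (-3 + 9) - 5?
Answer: 1849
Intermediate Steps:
o = 1 (o = 6 - 5 = 1)
(X + o)**2 = (42 + 1)**2 = 43**2 = 1849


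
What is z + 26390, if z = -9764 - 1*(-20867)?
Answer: 37493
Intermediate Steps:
z = 11103 (z = -9764 + 20867 = 11103)
z + 26390 = 11103 + 26390 = 37493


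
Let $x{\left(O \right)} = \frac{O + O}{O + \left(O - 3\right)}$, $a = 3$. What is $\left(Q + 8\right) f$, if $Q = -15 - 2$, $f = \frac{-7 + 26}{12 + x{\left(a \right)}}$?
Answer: $- \frac{171}{14} \approx -12.214$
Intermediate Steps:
$x{\left(O \right)} = \frac{2 O}{-3 + 2 O}$ ($x{\left(O \right)} = \frac{2 O}{O + \left(-3 + O\right)} = \frac{2 O}{-3 + 2 O}$)
$f = \frac{19}{14}$ ($f = \frac{-7 + 26}{12 + 2 \cdot 3 \frac{1}{-3 + 2 \cdot 3}} = \frac{19}{12 + 2 \cdot 3 \frac{1}{-3 + 6}} = \frac{19}{12 + 2 \cdot 3 \cdot \frac{1}{3}} = \frac{19}{12 + 2} = \frac{19}{14} \approx 1.3571$)
$Q = -17$ ($Q = -15 - 2 = -17$)
$\left(Q + 8\right) f = \left(-17 + 8\right) \frac{19}{14} = \left(-9\right) \frac{19}{14} = - \frac{171}{14}$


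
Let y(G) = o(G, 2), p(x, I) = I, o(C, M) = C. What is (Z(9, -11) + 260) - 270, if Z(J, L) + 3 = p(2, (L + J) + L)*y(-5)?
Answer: 52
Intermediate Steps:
y(G) = G
Z(J, L) = -3 - 10*L - 5*J (Z(J, L) = -3 + ((L + J) + L)*(-5) = -3 + ((J + L) + L)*(-5) = -3 + (J + 2*L)*(-5) = -3 + (-10*L - 5*J) = -3 - 10*L - 5*J)
(Z(9, -11) + 260) - 270 = ((-3 - 10*(-11) - 5*9) + 260) - 270 = ((-3 + 110 - 45) + 260) - 270 = (62 + 260) - 270 = 322 - 270 = 52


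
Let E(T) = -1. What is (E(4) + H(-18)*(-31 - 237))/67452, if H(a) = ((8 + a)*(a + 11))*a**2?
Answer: -6078241/67452 ≈ -90.112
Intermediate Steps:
H(a) = a**2*(8 + a)*(11 + a) (H(a) = ((8 + a)*(11 + a))*a**2 = a**2*(8 + a)*(11 + a))
(E(4) + H(-18)*(-31 - 237))/67452 = (-1 + ((-18)**2*(88 + (-18)**2 + 19*(-18)))*(-31 - 237))/67452 = (-1 + (324*(88 + 324 - 342))*(-268))*(1/67452) = (-1 + (324*70)*(-268))*(1/67452) = (-1 + 22680*(-268))*(1/67452) = (-1 - 6078240)*(1/67452) = -6078241*1/67452 = -6078241/67452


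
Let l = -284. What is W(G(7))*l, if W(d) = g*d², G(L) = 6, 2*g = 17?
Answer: -86904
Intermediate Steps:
g = 17/2 (g = (½)*17 = 17/2 ≈ 8.5000)
W(d) = 17*d²/2
W(G(7))*l = ((17/2)*6²)*(-284) = ((17/2)*36)*(-284) = 306*(-284) = -86904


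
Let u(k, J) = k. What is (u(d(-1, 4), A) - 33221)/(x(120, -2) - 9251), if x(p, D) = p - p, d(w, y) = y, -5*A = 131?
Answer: 33217/9251 ≈ 3.5906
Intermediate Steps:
A = -131/5 (A = -⅕*131 = -131/5 ≈ -26.200)
x(p, D) = 0
(u(d(-1, 4), A) - 33221)/(x(120, -2) - 9251) = (4 - 33221)/(0 - 9251) = -33217/(-9251) = -33217*(-1/9251) = 33217/9251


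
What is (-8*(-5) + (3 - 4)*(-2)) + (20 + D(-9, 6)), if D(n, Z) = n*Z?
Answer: 8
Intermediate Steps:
D(n, Z) = Z*n
(-8*(-5) + (3 - 4)*(-2)) + (20 + D(-9, 6)) = (-8*(-5) + (3 - 4)*(-2)) + (20 + 6*(-9)) = (40 - 1*(-2)) + (20 - 54) = (40 + 2) - 34 = 42 - 34 = 8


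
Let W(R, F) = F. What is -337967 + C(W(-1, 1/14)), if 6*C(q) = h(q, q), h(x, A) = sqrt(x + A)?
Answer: -337967 + sqrt(7)/42 ≈ -3.3797e+5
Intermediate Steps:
h(x, A) = sqrt(A + x)
C(q) = sqrt(2)*sqrt(q)/6 (C(q) = sqrt(q + q)/6 = sqrt(2*q)/6 = (sqrt(2)*sqrt(q))/6 = sqrt(2)*sqrt(q)/6)
-337967 + C(W(-1, 1/14)) = -337967 + sqrt(2)*sqrt(1/14)/6 = -337967 + sqrt(2)*(sqrt(14)/14)/6 = -337967 + sqrt(7)/42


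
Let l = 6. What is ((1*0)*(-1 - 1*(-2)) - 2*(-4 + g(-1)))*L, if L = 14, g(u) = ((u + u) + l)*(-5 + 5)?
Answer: 112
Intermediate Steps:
g(u) = 0 (g(u) = ((u + u) + 6)*(-5 + 5) = (2*u + 6)*0 = (6 + 2*u)*0 = 0)
((1*0)*(-1 - 1*(-2)) - 2*(-4 + g(-1)))*L = ((1*0)*(-1 - 1*(-2)) - 2*(-4 + 0))*14 = (0*(-1 + 2) - 2*(-4))*14 = (0*1 + 8)*14 = (0 + 8)*14 = 8*14 = 112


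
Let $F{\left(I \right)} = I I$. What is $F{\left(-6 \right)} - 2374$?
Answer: $-2338$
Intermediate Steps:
$F{\left(I \right)} = I^{2}$
$F{\left(-6 \right)} - 2374 = \left(-6\right)^{2} - 2374 = 36 - 2374 = -2338$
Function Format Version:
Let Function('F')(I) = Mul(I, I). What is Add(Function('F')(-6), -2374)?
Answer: -2338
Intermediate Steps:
Function('F')(I) = Pow(I, 2)
Add(Function('F')(-6), -2374) = Add(Pow(-6, 2), -2374) = Add(36, -2374) = -2338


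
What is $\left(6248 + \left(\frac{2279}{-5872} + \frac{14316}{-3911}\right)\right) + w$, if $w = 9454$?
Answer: $\frac{360509608463}{22965392} \approx 15698.0$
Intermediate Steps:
$\left(6248 + \left(\frac{2279}{-5872} + \frac{14316}{-3911}\right)\right) + w = \left(6248 + \left(\frac{2279}{-5872} + \frac{14316}{-3911}\right)\right) + 9454 = \left(6248 + \left(2279 \left(- \frac{1}{5872}\right) + 14316 \left(- \frac{1}{3911}\right)\right)\right) + 9454 = \left(6248 - \frac{92976721}{22965392}\right) + 9454 = \frac{143394792495}{22965392} + 9454 = \frac{360509608463}{22965392}$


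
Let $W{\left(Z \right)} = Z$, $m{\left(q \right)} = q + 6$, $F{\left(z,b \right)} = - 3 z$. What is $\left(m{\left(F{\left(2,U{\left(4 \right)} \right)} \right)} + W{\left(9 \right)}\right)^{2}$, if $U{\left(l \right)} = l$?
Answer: $81$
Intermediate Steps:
$m{\left(q \right)} = 6 + q$
$\left(m{\left(F{\left(2,U{\left(4 \right)} \right)} \right)} + W{\left(9 \right)}\right)^{2} = \left(\left(6 - 6\right) + 9\right)^{2} = \left(0 + 9\right)^{2} = 9^{2} = 81$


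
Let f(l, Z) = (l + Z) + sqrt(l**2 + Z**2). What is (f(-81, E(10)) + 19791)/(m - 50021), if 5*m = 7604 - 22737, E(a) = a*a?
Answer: -49525/132619 - 5*sqrt(16561)/265238 ≈ -0.37586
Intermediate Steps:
E(a) = a**2
m = -15133/5 (m = (7604 - 22737)/5 = (1/5)*(-15133) = -15133/5 ≈ -3026.6)
f(l, Z) = Z + l + sqrt(Z**2 + l**2) (f(l, Z) = (Z + l) + sqrt(Z**2 + l**2) = Z + l + sqrt(Z**2 + l**2))
(f(-81, E(10)) + 19791)/(m - 50021) = ((10**2 - 81 + sqrt((10**2)**2 + (-81)**2)) + 19791)/(-15133/5 - 50021) = ((100 - 81 + sqrt(100**2 + 6561)) + 19791)/(-265238/5) = ((100 - 81 + sqrt(10000 + 6561)) + 19791)*(-5/265238) = ((100 - 81 + sqrt(16561)) + 19791)*(-5/265238) = ((19 + sqrt(16561)) + 19791)*(-5/265238) = (19810 + sqrt(16561))*(-5/265238) = -49525/132619 - 5*sqrt(16561)/265238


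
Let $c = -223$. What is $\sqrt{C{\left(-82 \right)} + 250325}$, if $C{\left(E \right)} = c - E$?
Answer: $2 \sqrt{62546} \approx 500.18$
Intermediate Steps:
$C{\left(E \right)} = -223 - E$
$\sqrt{C{\left(-82 \right)} + 250325} = \sqrt{\left(-223 - -82\right) + 250325} = \sqrt{\left(-223 + 82\right) + 250325} = \sqrt{-141 + 250325} = \sqrt{250184} = 2 \sqrt{62546}$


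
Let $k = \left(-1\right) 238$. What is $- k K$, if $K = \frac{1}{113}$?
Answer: $\frac{238}{113} \approx 2.1062$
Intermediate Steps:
$K = \frac{1}{113} \approx 0.0088496$
$k = -238$
$- k K = - \frac{-238}{113} = \left(-1\right) \left(- \frac{238}{113}\right) = \frac{238}{113}$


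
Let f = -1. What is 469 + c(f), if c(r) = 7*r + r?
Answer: 461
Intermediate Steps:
c(r) = 8*r
469 + c(f) = 469 + 8*(-1) = 469 - 8 = 461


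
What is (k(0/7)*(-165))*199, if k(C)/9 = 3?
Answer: -886545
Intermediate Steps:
k(C) = 27 (k(C) = 9*3 = 27)
(k(0/7)*(-165))*199 = (27*(-165))*199 = -4455*199 = -886545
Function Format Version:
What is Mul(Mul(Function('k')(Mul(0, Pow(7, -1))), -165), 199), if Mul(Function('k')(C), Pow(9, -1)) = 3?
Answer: -886545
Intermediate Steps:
Function('k')(C) = 27 (Function('k')(C) = Mul(9, 3) = 27)
Mul(Mul(Function('k')(Mul(0, Pow(7, -1))), -165), 199) = Mul(Mul(27, -165), 199) = Mul(-4455, 199) = -886545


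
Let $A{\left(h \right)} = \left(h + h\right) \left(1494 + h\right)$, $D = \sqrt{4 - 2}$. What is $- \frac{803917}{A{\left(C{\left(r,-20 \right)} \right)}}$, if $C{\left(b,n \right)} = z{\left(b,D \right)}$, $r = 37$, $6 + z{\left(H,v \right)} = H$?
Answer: $- \frac{803917}{94550} \approx -8.5026$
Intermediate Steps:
$D = \sqrt{2} \approx 1.4142$
$z{\left(H,v \right)} = -6 + H$
$C{\left(b,n \right)} = -6 + b$
$A{\left(h \right)} = 2 h \left(1494 + h\right)$
$- \frac{803917}{A{\left(C{\left(r,-20 \right)} \right)}} = - \frac{803917}{2 \left(-6 + 37\right) \left(1494 + \left(-6 + 37\right)\right)} = - \frac{803917}{2 \cdot 31 \left(1494 + 31\right)} = - \frac{803917}{2 \cdot 31 \cdot 1525} = - \frac{803917}{94550}$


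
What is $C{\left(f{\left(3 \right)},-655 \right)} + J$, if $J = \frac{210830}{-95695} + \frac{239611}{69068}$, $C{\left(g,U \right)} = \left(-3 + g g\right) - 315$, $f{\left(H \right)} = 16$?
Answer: $- \frac{80283738383}{1321892452} \approx -60.734$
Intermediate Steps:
$C{\left(g,U \right)} = -318 + g^{2}$ ($C{\left(g,U \right)} = \left(-3 + g^{2}\right) - 315 = -318 + g^{2}$)
$J = \frac{1673593641}{1321892452}$ ($J = 210830 \left(- \frac{1}{95695}\right) + 239611 \cdot \frac{1}{69068} = - \frac{42166}{19139} + \frac{239611}{69068} = \frac{1673593641}{1321892452} \approx 1.2661$)
$C{\left(f{\left(3 \right)},-655 \right)} + J = \left(-318 + 16^{2}\right) + \frac{1673593641}{1321892452} = \left(-318 + 256\right) + \frac{1673593641}{1321892452} = -62 + \frac{1673593641}{1321892452} = - \frac{80283738383}{1321892452}$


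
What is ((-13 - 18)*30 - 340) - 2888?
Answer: -4158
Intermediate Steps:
((-13 - 18)*30 - 340) - 2888 = (-31*30 - 340) - 2888 = (-930 - 340) - 2888 = -1270 - 2888 = -4158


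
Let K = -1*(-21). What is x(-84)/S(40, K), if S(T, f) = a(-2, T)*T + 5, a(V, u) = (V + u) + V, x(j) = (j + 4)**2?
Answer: 1280/289 ≈ 4.4291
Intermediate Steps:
x(j) = (4 + j)**2
K = 21
a(V, u) = u + 2*V
S(T, f) = 5 + T*(-4 + T) (S(T, f) = (T + 2*(-2))*T + 5 = (T - 4)*T + 5 = (-4 + T)*T + 5 = T*(-4 + T) + 5 = 5 + T*(-4 + T))
x(-84)/S(40, K) = (4 - 84)**2/(5 + 40*(-4 + 40)) = (-80)**2/(5 + 40*36) = 6400/(5 + 1440) = 6400/1445 = 6400*(1/1445) = 1280/289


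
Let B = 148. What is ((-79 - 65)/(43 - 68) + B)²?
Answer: 14776336/625 ≈ 23642.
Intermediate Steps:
((-79 - 65)/(43 - 68) + B)² = ((-79 - 65)/(43 - 68) + 148)² = (-144/(-25) + 148)² = (-144*(-1/25) + 148)² = (144/25 + 148)² = (3844/25)² = 14776336/625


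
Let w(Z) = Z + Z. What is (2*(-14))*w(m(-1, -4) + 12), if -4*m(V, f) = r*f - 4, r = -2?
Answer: -616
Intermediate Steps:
m(V, f) = 1 + f/2 (m(V, f) = -(-2*f - 4)/4 = -(-4 - 2*f)/4 = 1 + f/2)
w(Z) = 2*Z
(2*(-14))*w(m(-1, -4) + 12) = (2*(-14))*(2*((1 + (½)*(-4)) + 12)) = -56*((1 - 2) + 12) = -56*(-1 + 12) = -56*11 = -28*22 = -616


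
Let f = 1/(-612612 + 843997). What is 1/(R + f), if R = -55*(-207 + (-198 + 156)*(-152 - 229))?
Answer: -231385/201009934124 ≈ -1.1511e-6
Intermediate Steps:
R = -868725 (R = -55*(-207 - 42*(-381)) = -55*(-207 + 16002) = -55*15795 = -868725)
f = 1/231385 ≈ 4.3218e-6
1/(R + f) = 1/(-868725 + 1/231385) = 1/(-201009934124/231385) = -231385/201009934124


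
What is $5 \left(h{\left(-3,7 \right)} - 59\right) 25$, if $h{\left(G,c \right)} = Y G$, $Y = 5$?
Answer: $-9250$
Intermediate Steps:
$h{\left(G,c \right)} = 5 G$
$5 \left(h{\left(-3,7 \right)} - 59\right) 25 = 5 \left(5 \left(-3\right) - 59\right) 25 = 5 \left(-15 - 59\right) 25 = 5 \left(\left(-74\right) 25\right) = 5 \left(-1850\right) = -9250$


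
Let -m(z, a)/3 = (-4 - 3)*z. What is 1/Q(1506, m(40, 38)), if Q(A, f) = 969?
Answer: 1/969 ≈ 0.0010320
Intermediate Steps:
m(z, a) = 21*z (m(z, a) = -3*(-4 - 3)*z = -(-21)*z = 21*z)
1/Q(1506, m(40, 38)) = 1/969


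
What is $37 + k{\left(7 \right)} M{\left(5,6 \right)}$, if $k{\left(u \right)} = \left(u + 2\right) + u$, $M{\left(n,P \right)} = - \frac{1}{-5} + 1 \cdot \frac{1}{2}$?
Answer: $\frac{241}{5} \approx 48.2$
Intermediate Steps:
$M{\left(n,P \right)} = \frac{7}{10}$ ($M{\left(n,P \right)} = \left(-1\right) \left(- \frac{1}{5}\right) + 1 \cdot \frac{1}{2} = \frac{1}{5} + \frac{1}{2} = \frac{7}{10}$)
$k{\left(u \right)} = 2 + 2 u$ ($k{\left(u \right)} = \left(2 + u\right) + u = 2 + 2 u$)
$37 + k{\left(7 \right)} M{\left(5,6 \right)} = 37 + \left(2 + 2 \cdot 7\right) \frac{7}{10} = 37 + \left(2 + 14\right) \frac{7}{10} = 37 + 16 \cdot \frac{7}{10} = 37 + \frac{56}{5} = \frac{241}{5}$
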